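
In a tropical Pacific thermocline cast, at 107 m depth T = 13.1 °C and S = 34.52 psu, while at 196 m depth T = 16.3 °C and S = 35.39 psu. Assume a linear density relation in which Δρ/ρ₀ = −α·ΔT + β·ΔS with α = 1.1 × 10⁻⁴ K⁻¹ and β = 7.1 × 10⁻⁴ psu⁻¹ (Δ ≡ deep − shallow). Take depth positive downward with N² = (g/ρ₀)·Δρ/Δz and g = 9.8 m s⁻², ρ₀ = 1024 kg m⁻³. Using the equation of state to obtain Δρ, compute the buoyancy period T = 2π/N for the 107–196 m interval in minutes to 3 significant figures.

ΔT = +3.2 K, ΔS = +0.87 psu (deep − shallow).
Δρ/ρ₀ = −αΔT + βΔS = -3.52 × 10⁻⁴ + 6.177 × 10⁻⁴ = 2.657 × 10⁻⁴, so Δρ ≈ 0.2721 kg m⁻³.
N² = (g/ρ₀)·Δρ/Δz = g·(Δρ/ρ₀)/Δz = 9.8 × 2.657 × 10⁻⁴ / 89 = 2.9257 × 10⁻⁵ s⁻².
N = √(2.9257 × 10⁻⁵) = 5.4090 × 10⁻³ rad s⁻¹ → T = 2π/N = 1.1616 × 10³ s = 19.360 min ≈ 19.4 min.

19.4 min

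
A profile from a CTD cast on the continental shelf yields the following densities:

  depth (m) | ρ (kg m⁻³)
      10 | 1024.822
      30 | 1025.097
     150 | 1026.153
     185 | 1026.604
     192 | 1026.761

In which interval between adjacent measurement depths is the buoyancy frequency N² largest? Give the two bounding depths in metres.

Compute the density gradient over each adjacent pair:
  10–30 m: Δρ/Δz = 0.275/20 = 0.014 kg m⁻⁴
  30–150 m: Δρ/Δz = 1.056/120 = 8.8 × 10⁻³ kg m⁻⁴
  150–185 m: Δρ/Δz = 0.451/35 = 0.013 kg m⁻⁴
  185–192 m: Δρ/Δz = 0.157/7 = 0.022 kg m⁻⁴
The largest gradient is in the 185–192 m interval — the pycnocline.

185–192 m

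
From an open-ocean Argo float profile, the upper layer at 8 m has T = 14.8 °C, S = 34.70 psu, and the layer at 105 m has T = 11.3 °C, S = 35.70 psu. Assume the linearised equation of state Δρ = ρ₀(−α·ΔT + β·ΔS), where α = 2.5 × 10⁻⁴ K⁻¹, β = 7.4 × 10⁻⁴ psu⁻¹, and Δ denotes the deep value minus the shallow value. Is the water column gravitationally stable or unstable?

stable

ΔT = 11.3 − 14.8 = -3.5 K and ΔS = 35.70 − 34.70 = +1.00 psu (deep − shallow).
−αΔT = 8.75 × 10⁻⁴; βΔS = 7.40 × 10⁻⁴; sum Δρ/ρ₀ = 1.615 × 10⁻³.
Δρ/ρ₀ > 0, so Δρ > 0: deeper water is denser → statically stable.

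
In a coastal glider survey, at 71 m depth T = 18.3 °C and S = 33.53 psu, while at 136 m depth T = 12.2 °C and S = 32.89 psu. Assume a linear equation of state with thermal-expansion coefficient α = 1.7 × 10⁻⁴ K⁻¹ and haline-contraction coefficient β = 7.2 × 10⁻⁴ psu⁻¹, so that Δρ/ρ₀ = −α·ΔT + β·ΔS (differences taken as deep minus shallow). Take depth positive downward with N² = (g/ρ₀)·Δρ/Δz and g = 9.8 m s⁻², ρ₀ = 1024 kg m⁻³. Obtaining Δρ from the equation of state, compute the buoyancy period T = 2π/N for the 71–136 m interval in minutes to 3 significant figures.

ΔT = -6.1 K, ΔS = -0.64 psu (deep − shallow).
Δρ/ρ₀ = −αΔT + βΔS = 1.037 × 10⁻³ − 4.608 × 10⁻⁴ = 5.762 × 10⁻⁴, so Δρ ≈ 0.5900 kg m⁻³.
N² = (g/ρ₀)·Δρ/Δz = g·(Δρ/ρ₀)/Δz = 9.8 × 5.762 × 10⁻⁴ / 65 = 8.6873 × 10⁻⁵ s⁻².
N = √(8.6873 × 10⁻⁵) = 9.3206 × 10⁻³ rad s⁻¹ → T = 2π/N = 674.12 s = 11.235 min ≈ 11.2 min.

11.2 min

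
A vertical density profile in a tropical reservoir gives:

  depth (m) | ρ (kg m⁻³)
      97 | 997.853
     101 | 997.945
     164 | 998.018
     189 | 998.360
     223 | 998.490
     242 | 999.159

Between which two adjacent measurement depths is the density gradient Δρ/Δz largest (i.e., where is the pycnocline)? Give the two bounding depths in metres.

223–242 m

Compute the density gradient over each adjacent pair:
  97–101 m: Δρ/Δz = 0.092/4 = 0.023 kg m⁻⁴
  101–164 m: Δρ/Δz = 0.073/63 = 1.2 × 10⁻³ kg m⁻⁴
  164–189 m: Δρ/Δz = 0.342/25 = 0.014 kg m⁻⁴
  189–223 m: Δρ/Δz = 0.130/34 = 3.8 × 10⁻³ kg m⁻⁴
  223–242 m: Δρ/Δz = 0.669/19 = 0.035 kg m⁻⁴
The largest gradient is in the 223–242 m interval — the pycnocline.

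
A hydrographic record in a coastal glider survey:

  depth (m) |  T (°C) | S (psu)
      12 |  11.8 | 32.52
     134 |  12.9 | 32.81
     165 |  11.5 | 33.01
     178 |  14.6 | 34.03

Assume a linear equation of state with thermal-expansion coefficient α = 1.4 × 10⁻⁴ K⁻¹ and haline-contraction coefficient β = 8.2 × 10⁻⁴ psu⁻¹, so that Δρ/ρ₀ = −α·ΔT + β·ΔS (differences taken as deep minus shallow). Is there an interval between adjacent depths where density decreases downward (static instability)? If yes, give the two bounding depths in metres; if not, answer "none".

Evaluate Δρ/ρ₀ = −αΔT + βΔS across each adjacent pair:
  12–134 m: −αΔT+βΔS = −(1.4 × 10⁻⁴)(+1.1)+(8.2 × 10⁻⁴)(+0.29) = 8.4 × 10⁻⁵ → stable
  134–165 m: −αΔT+βΔS = −(1.4 × 10⁻⁴)(-1.4)+(8.2 × 10⁻⁴)(+0.20) = 3.6 × 10⁻⁴ → stable
  165–178 m: −αΔT+βΔS = −(1.4 × 10⁻⁴)(+3.1)+(8.2 × 10⁻⁴)(+1.02) = 4.0 × 10⁻⁴ → stable
Every interval has Δρ > 0: the column is stably stratified throughout.

none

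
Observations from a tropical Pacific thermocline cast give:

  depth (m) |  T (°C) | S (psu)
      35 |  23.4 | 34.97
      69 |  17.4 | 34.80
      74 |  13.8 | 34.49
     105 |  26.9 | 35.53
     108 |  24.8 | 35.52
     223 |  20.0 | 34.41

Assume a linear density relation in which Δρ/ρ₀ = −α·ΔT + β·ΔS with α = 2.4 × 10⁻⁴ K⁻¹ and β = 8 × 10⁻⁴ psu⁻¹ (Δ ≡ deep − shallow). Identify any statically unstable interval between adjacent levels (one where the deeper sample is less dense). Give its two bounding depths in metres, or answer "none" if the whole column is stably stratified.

74–105 m

Evaluate Δρ/ρ₀ = −αΔT + βΔS across each adjacent pair:
  35–69 m: −αΔT+βΔS = −(2.4 × 10⁻⁴)(-6.0)+(8 × 10⁻⁴)(-0.17) = 1.3 × 10⁻³ → stable
  69–74 m: −αΔT+βΔS = −(2.4 × 10⁻⁴)(-3.6)+(8 × 10⁻⁴)(-0.31) = 6.2 × 10⁻⁴ → stable
  74–105 m: −αΔT+βΔS = −(2.4 × 10⁻⁴)(+13.1)+(8 × 10⁻⁴)(+1.04) = -2.3 × 10⁻³ → UNSTABLE
  105–108 m: −αΔT+βΔS = −(2.4 × 10⁻⁴)(-2.1)+(8 × 10⁻⁴)(-0.01) = 5.0 × 10⁻⁴ → stable
  108–223 m: −αΔT+βΔS = −(2.4 × 10⁻⁴)(-4.8)+(8 × 10⁻⁴)(-1.11) = 2.6 × 10⁻⁴ → stable
The 74–105 m interval has Δρ < 0: lighter water underlies denser water.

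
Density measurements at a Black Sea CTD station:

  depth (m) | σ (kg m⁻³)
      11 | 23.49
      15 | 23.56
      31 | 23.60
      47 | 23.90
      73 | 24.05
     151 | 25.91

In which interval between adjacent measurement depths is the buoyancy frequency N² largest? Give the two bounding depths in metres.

Compute the density gradient over each adjacent pair:
  11–15 m: Δρ/Δz = 0.07/4 = 0.018 kg m⁻⁴
  15–31 m: Δρ/Δz = 0.04/16 = 2.5 × 10⁻³ kg m⁻⁴
  31–47 m: Δρ/Δz = 0.30/16 = 0.019 kg m⁻⁴
  47–73 m: Δρ/Δz = 0.15/26 = 5.8 × 10⁻³ kg m⁻⁴
  73–151 m: Δρ/Δz = 1.86/78 = 0.024 kg m⁻⁴
The largest gradient is in the 73–151 m interval — the pycnocline.

73–151 m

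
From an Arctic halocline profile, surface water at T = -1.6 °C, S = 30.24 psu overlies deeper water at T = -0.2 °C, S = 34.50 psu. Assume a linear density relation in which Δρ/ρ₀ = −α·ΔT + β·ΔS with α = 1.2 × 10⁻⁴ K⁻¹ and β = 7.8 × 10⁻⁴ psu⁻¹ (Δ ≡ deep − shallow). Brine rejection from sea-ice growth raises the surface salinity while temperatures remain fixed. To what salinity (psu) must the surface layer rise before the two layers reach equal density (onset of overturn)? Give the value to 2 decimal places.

Neutral buoyancy requires −α(T_deep − T_surf) + β(S_deep − S_surf′) = 0.
S_surf′ = S_deep − (α/β)·ΔT = 34.50 − (1.2 × 10⁻⁴/7.8 × 10⁻⁴)·(+1.4) = 34.2846 psu.
Increase required: 34.2846 − 30.24 = 4.0446 psu.

34.28 psu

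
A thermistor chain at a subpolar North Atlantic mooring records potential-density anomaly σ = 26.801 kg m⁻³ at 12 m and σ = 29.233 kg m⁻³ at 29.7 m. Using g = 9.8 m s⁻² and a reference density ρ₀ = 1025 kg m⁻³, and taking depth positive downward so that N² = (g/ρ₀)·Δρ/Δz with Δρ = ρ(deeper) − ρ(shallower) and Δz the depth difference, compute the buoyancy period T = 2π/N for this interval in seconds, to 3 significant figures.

Δρ = 1029.233 − 1026.801 = 2.432 kg m⁻³ over Δz = 29.7 − 12 = 17.7 m.
N² = (9.8/1025) × (2.432/17.7) = 1.3137 × 10⁻³ s⁻².
N = √(1.3137 × 10⁻³) = 0.036245 rad s⁻¹, so T = 2π/N = 173.35 s ≈ 173 s.

173 s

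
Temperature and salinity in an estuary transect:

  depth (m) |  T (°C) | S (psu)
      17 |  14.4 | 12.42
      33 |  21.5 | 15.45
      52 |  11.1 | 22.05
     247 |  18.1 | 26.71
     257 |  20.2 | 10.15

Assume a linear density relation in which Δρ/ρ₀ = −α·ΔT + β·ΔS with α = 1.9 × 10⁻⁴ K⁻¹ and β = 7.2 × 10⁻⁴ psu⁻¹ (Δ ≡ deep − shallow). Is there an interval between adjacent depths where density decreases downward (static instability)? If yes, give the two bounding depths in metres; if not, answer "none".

247–257 m

Evaluate Δρ/ρ₀ = −αΔT + βΔS across each adjacent pair:
  17–33 m: −αΔT+βΔS = −(1.9 × 10⁻⁴)(+7.1)+(7.2 × 10⁻⁴)(+3.03) = 8.3 × 10⁻⁴ → stable
  33–52 m: −αΔT+βΔS = −(1.9 × 10⁻⁴)(-10.4)+(7.2 × 10⁻⁴)(+6.60) = 6.7 × 10⁻³ → stable
  52–247 m: −αΔT+βΔS = −(1.9 × 10⁻⁴)(+7.0)+(7.2 × 10⁻⁴)(+4.66) = 2.0 × 10⁻³ → stable
  247–257 m: −αΔT+βΔS = −(1.9 × 10⁻⁴)(+2.1)+(7.2 × 10⁻⁴)(-16.56) = -0.012 → UNSTABLE
The 247–257 m interval has Δρ < 0: lighter water underlies denser water.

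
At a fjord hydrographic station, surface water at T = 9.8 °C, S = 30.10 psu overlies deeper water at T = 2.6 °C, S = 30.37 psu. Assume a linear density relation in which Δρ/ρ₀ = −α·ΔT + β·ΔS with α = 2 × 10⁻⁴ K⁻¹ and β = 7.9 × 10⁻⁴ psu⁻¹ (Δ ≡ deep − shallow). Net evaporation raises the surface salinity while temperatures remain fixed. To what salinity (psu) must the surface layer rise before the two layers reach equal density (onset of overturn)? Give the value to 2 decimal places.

32.19 psu

Neutral buoyancy requires −α(T_deep − T_surf) + β(S_deep − S_surf′) = 0.
S_surf′ = S_deep − (α/β)·ΔT = 30.37 − (2 × 10⁻⁴/7.9 × 10⁻⁴)·(-7.2) = 32.1928 psu.
Increase required: 32.1928 − 30.10 = 2.0928 psu.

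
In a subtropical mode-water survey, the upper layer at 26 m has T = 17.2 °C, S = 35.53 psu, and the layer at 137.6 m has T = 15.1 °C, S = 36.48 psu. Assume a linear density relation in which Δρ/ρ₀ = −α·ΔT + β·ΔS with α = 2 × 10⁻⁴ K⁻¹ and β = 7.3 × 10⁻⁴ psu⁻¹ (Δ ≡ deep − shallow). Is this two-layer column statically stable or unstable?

ΔT = 15.1 − 17.2 = -2.1 K and ΔS = 36.48 − 35.53 = +0.95 psu (deep − shallow).
−αΔT = 4.20 × 10⁻⁴; βΔS = 6.935 × 10⁻⁴; sum Δρ/ρ₀ = 1.1135 × 10⁻³.
Δρ/ρ₀ > 0, so Δρ > 0: deeper water is denser → statically stable.

stable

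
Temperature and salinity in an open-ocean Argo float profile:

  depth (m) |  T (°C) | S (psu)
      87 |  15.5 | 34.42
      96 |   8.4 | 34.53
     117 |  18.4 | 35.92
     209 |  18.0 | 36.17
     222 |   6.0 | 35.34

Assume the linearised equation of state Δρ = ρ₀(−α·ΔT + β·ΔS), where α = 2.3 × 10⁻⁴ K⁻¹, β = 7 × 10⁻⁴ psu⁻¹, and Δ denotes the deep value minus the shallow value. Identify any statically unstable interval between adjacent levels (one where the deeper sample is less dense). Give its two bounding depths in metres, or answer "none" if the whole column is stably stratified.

96–117 m

Evaluate Δρ/ρ₀ = −αΔT + βΔS across each adjacent pair:
  87–96 m: −αΔT+βΔS = −(2.3 × 10⁻⁴)(-7.1)+(7 × 10⁻⁴)(+0.11) = 1.7 × 10⁻³ → stable
  96–117 m: −αΔT+βΔS = −(2.3 × 10⁻⁴)(+10.0)+(7 × 10⁻⁴)(+1.39) = -1.3 × 10⁻³ → UNSTABLE
  117–209 m: −αΔT+βΔS = −(2.3 × 10⁻⁴)(-0.4)+(7 × 10⁻⁴)(+0.25) = 2.7 × 10⁻⁴ → stable
  209–222 m: −αΔT+βΔS = −(2.3 × 10⁻⁴)(-12.0)+(7 × 10⁻⁴)(-0.83) = 2.2 × 10⁻³ → stable
The 96–117 m interval has Δρ < 0: lighter water underlies denser water.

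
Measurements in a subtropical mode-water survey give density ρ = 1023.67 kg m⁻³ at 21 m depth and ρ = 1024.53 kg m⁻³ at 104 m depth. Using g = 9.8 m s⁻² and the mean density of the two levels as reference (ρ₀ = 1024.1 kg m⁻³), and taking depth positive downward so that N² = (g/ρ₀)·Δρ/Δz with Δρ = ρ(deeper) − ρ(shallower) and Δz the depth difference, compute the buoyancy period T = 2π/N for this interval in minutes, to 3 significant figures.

Δρ = 1024.53 − 1023.67 = 0.86 kg m⁻³ over Δz = 104 − 21 = 83 m.
N² = (9.8/1024.1) × (0.86/83) = 9.9153 × 10⁻⁵ s⁻².
N = √(9.9153 × 10⁻⁵) = 9.9576 × 10⁻³ rad s⁻¹, so T = 2π/N = 630.99 s = 10.517 min ≈ 10.5 min.

10.5 min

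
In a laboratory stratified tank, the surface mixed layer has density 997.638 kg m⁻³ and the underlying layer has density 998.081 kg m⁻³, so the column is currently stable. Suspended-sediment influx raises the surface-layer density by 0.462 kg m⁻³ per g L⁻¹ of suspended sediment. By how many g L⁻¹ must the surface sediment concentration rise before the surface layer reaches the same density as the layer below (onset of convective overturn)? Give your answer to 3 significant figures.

Density deficit of the surface layer: 998.081 − 997.638 = 0.443 kg m⁻³.
Required change = 0.443 / 0.462 = 0.959 g L⁻¹.

0.959 g L⁻¹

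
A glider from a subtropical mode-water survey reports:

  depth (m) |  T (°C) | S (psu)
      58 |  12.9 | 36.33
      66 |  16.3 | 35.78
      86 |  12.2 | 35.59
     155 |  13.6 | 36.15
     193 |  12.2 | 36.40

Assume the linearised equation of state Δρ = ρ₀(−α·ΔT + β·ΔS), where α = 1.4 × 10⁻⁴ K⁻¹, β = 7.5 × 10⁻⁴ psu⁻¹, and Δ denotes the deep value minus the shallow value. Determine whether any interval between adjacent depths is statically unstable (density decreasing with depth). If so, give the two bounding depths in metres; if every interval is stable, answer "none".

Evaluate Δρ/ρ₀ = −αΔT + βΔS across each adjacent pair:
  58–66 m: −αΔT+βΔS = −(1.4 × 10⁻⁴)(+3.4)+(7.5 × 10⁻⁴)(-0.55) = -8.9 × 10⁻⁴ → UNSTABLE
  66–86 m: −αΔT+βΔS = −(1.4 × 10⁻⁴)(-4.1)+(7.5 × 10⁻⁴)(-0.19) = 4.3 × 10⁻⁴ → stable
  86–155 m: −αΔT+βΔS = −(1.4 × 10⁻⁴)(+1.4)+(7.5 × 10⁻⁴)(+0.56) = 2.2 × 10⁻⁴ → stable
  155–193 m: −αΔT+βΔS = −(1.4 × 10⁻⁴)(-1.4)+(7.5 × 10⁻⁴)(+0.25) = 3.8 × 10⁻⁴ → stable
The 58–66 m interval has Δρ < 0: lighter water underlies denser water.

58–66 m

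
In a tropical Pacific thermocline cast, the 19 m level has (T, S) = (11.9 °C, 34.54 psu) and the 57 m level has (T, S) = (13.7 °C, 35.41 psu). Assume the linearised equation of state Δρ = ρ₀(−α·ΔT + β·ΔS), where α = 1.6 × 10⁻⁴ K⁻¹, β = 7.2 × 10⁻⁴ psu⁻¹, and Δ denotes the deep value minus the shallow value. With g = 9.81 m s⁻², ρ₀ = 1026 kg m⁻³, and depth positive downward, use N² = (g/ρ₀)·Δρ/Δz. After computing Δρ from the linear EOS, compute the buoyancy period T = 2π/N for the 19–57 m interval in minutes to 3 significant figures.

11.2 min

ΔT = +1.8 K, ΔS = +0.87 psu (deep − shallow).
Δρ/ρ₀ = −αΔT + βΔS = -2.88 × 10⁻⁴ + 6.264 × 10⁻⁴ = 3.384 × 10⁻⁴, so Δρ ≈ 0.3472 kg m⁻³.
N² = (g/ρ₀)·Δρ/Δz = g·(Δρ/ρ₀)/Δz = 9.81 × 3.384 × 10⁻⁴ / 38 = 8.7361 × 10⁻⁵ s⁻².
N = √(8.7361 × 10⁻⁵) = 9.3467 × 10⁻³ rad s⁻¹ → T = 2π/N = 672.24 s = 11.204 min ≈ 11.2 min.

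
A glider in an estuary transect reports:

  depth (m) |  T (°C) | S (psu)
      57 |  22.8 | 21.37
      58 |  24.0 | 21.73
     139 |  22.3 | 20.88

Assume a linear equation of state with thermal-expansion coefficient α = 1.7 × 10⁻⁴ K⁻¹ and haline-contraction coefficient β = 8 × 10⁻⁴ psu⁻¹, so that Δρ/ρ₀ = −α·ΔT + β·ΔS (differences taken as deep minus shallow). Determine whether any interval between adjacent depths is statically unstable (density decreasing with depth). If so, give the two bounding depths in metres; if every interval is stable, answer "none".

58–139 m

Evaluate Δρ/ρ₀ = −αΔT + βΔS across each adjacent pair:
  57–58 m: −αΔT+βΔS = −(1.7 × 10⁻⁴)(+1.2)+(8 × 10⁻⁴)(+0.36) = 8.4 × 10⁻⁵ → stable
  58–139 m: −αΔT+βΔS = −(1.7 × 10⁻⁴)(-1.7)+(8 × 10⁻⁴)(-0.85) = -3.9 × 10⁻⁴ → UNSTABLE
The 58–139 m interval has Δρ < 0: lighter water underlies denser water.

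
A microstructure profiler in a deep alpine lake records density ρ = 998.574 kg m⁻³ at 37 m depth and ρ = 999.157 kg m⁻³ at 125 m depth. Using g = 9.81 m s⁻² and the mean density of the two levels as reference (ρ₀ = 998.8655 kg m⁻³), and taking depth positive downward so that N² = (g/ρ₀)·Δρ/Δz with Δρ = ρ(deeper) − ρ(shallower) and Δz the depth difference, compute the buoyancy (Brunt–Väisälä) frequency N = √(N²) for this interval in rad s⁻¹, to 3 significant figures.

Δρ = 999.157 − 998.574 = 0.583 kg m⁻³ over Δz = 125 − 37 = 88 m.
N² = (9.81/998.8655) × (0.583/88) = 6.5065 × 10⁻⁵ s⁻².
N = √(6.5065 × 10⁻⁵) = 8.0663 × 10⁻³ rad s⁻¹ ≈ 8.07 × 10⁻³ rad s⁻¹.
A positive N² confirms static stability across the interval.

8.07 × 10⁻³ rad s⁻¹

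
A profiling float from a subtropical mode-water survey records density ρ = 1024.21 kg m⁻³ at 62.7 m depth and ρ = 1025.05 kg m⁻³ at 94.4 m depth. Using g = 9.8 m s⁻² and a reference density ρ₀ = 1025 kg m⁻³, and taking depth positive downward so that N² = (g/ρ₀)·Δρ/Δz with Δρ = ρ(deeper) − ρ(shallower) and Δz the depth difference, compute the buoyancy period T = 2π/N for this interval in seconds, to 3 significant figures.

395 s

Δρ = 1025.05 − 1024.21 = 0.84 kg m⁻³ over Δz = 94.4 − 62.7 = 31.7 m.
N² = (9.8/1025) × (0.84/31.7) = 2.5335 × 10⁻⁴ s⁻².
N = √(2.5335 × 10⁻⁴) = 0.015917 rad s⁻¹, so T = 2π/N = 394.75 s ≈ 395 s.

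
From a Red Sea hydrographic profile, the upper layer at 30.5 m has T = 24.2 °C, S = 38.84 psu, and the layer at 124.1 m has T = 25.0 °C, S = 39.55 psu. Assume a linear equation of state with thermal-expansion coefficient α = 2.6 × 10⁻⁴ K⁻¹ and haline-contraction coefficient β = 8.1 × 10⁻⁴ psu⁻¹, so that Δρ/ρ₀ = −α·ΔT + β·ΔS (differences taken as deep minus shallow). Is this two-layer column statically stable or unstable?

ΔT = 25.0 − 24.2 = +0.8 K and ΔS = 39.55 − 38.84 = +0.71 psu (deep − shallow).
−αΔT = -2.08 × 10⁻⁴; βΔS = 5.751 × 10⁻⁴; sum Δρ/ρ₀ = 3.671 × 10⁻⁴.
Δρ/ρ₀ > 0, so Δρ > 0: deeper water is denser → statically stable.

stable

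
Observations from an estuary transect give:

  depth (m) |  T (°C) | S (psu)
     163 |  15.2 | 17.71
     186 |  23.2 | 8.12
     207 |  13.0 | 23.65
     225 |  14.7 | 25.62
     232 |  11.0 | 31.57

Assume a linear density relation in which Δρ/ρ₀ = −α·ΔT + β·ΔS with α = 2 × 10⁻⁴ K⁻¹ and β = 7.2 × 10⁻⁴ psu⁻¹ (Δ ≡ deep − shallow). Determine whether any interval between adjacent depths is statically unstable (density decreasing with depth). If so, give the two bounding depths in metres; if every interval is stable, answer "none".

Evaluate Δρ/ρ₀ = −αΔT + βΔS across each adjacent pair:
  163–186 m: −αΔT+βΔS = −(2 × 10⁻⁴)(+8.0)+(7.2 × 10⁻⁴)(-9.59) = -8.5 × 10⁻³ → UNSTABLE
  186–207 m: −αΔT+βΔS = −(2 × 10⁻⁴)(-10.2)+(7.2 × 10⁻⁴)(+15.53) = 0.013 → stable
  207–225 m: −αΔT+βΔS = −(2 × 10⁻⁴)(+1.7)+(7.2 × 10⁻⁴)(+1.97) = 1.1 × 10⁻³ → stable
  225–232 m: −αΔT+βΔS = −(2 × 10⁻⁴)(-3.7)+(7.2 × 10⁻⁴)(+5.95) = 5.0 × 10⁻³ → stable
The 163–186 m interval has Δρ < 0: lighter water underlies denser water.

163–186 m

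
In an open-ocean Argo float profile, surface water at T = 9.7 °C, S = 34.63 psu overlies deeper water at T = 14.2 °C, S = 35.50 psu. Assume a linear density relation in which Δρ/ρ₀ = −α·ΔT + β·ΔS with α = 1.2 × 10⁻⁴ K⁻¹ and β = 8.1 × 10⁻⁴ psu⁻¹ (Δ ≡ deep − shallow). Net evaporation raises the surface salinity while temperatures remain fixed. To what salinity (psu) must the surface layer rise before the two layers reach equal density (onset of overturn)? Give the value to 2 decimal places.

Neutral buoyancy requires −α(T_deep − T_surf) + β(S_deep − S_surf′) = 0.
S_surf′ = S_deep − (α/β)·ΔT = 35.50 − (1.2 × 10⁻⁴/8.1 × 10⁻⁴)·(+4.5) = 34.8333 psu.
Increase required: 34.8333 − 34.63 = 0.2033 psu.

34.83 psu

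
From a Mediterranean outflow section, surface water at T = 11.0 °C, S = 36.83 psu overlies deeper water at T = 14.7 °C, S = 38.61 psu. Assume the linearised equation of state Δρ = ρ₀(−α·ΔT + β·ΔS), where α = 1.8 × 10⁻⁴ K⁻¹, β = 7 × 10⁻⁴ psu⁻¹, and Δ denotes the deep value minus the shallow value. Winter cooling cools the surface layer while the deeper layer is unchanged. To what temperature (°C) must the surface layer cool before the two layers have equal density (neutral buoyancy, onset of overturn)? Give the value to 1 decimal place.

Neutral buoyancy requires Δρ = 0, i.e. −α(T_deep − T_surf′) + β(S_deep − S_surf) = 0.
T_surf′ = T_deep − (β/α)·ΔS = 14.7 − (7 × 10⁻⁴/1.8 × 10⁻⁴)·(+1.78) = 7.778 °C.
Cooling required: 11.0 − (7.778) = 3.222 °C.

7.8 °C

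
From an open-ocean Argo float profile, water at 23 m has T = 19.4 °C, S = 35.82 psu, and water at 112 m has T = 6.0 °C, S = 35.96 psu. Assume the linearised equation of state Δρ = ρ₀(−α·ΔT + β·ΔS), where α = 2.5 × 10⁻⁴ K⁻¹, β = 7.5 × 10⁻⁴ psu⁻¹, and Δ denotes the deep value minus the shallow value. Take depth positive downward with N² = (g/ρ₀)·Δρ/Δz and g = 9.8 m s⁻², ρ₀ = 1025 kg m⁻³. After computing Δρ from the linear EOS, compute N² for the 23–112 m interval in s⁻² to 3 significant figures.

ΔT = -13.4 K, ΔS = +0.14 psu (deep − shallow).
Δρ/ρ₀ = −αΔT + βΔS = 3.35 × 10⁻³ + 1.05 × 10⁻⁴ = 3.455 × 10⁻³, so Δρ ≈ 3.541 kg m⁻³.
N² = (g/ρ₀)·Δρ/Δz = g·(Δρ/ρ₀)/Δz = 9.8 × 3.455 × 10⁻³ / 89 = 3.8044 × 10⁻⁴ s⁻² ≈ 3.80 × 10⁻⁴ s⁻².

3.80 × 10⁻⁴ s⁻²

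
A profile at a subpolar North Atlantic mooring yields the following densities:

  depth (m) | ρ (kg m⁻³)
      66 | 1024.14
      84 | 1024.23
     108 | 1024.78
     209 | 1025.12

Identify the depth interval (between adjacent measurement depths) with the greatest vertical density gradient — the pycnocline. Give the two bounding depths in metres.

Compute the density gradient over each adjacent pair:
  66–84 m: Δρ/Δz = 0.09/18 = 5.0 × 10⁻³ kg m⁻⁴
  84–108 m: Δρ/Δz = 0.55/24 = 0.023 kg m⁻⁴
  108–209 m: Δρ/Δz = 0.34/101 = 3.4 × 10⁻³ kg m⁻⁴
The largest gradient is in the 84–108 m interval — the pycnocline.

84–108 m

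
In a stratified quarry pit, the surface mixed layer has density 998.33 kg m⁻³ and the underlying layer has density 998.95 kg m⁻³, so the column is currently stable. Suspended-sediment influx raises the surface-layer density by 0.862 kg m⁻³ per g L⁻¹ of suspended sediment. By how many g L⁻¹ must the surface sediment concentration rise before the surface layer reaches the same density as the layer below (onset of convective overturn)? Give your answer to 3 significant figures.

Density deficit of the surface layer: 998.95 − 998.33 = 0.62 kg m⁻³.
Required change = 0.62 / 0.862 = 0.719 g L⁻¹.

0.719 g L⁻¹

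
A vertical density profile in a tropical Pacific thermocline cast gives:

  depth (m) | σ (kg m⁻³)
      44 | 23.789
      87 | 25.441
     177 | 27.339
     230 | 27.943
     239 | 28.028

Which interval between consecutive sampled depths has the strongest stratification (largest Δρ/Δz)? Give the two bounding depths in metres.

44–87 m

Compute the density gradient over each adjacent pair:
  44–87 m: Δρ/Δz = 1.652/43 = 0.038 kg m⁻⁴
  87–177 m: Δρ/Δz = 1.898/90 = 0.021 kg m⁻⁴
  177–230 m: Δρ/Δz = 0.604/53 = 0.011 kg m⁻⁴
  230–239 m: Δρ/Δz = 0.085/9 = 9.4 × 10⁻³ kg m⁻⁴
The largest gradient is in the 44–87 m interval — the pycnocline.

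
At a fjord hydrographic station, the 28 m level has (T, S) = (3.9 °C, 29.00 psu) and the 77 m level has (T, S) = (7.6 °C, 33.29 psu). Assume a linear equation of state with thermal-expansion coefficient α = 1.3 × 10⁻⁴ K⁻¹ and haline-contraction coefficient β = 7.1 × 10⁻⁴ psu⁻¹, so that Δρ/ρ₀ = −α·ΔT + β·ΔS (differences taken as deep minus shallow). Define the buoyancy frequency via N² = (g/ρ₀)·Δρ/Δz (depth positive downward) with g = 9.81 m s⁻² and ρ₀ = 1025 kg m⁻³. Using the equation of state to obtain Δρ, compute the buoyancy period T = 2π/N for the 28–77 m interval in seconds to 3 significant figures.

277 s

ΔT = +3.7 K, ΔS = +4.29 psu (deep − shallow).
Δρ/ρ₀ = −αΔT + βΔS = -4.81 × 10⁻⁴ + 3.0459 × 10⁻³ = 2.5649 × 10⁻³, so Δρ ≈ 2.629 kg m⁻³.
N² = (g/ρ₀)·Δρ/Δz = g·(Δρ/ρ₀)/Δz = 9.81 × 2.5649 × 10⁻³ / 49 = 5.1350 × 10⁻⁴ s⁻².
N = √(5.1350 × 10⁻⁴) = 0.022661 rad s⁻¹ → T = 2π/N = 277.27 s ≈ 277 s.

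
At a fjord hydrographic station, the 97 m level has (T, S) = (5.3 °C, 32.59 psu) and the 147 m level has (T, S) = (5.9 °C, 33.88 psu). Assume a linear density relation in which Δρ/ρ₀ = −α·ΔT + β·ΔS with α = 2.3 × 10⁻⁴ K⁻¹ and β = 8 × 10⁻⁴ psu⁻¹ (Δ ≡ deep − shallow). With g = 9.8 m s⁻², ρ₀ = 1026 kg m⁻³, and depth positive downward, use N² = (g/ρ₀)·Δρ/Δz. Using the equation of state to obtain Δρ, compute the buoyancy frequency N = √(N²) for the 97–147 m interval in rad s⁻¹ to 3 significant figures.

0.0132 rad s⁻¹

ΔT = +0.6 K, ΔS = +1.29 psu (deep − shallow).
Δρ/ρ₀ = −αΔT + βΔS = -1.38 × 10⁻⁴ + 1.032 × 10⁻³ = 8.94 × 10⁻⁴, so Δρ ≈ 0.9172 kg m⁻³.
N² = (g/ρ₀)·Δρ/Δz = g·(Δρ/ρ₀)/Δz = 9.8 × 8.94 × 10⁻⁴ / 50 = 1.7522 × 10⁻⁴ s⁻².
N = √(1.7522 × 10⁻⁴) = 0.013237 rad s⁻¹ ≈ 0.0132 rad s⁻¹.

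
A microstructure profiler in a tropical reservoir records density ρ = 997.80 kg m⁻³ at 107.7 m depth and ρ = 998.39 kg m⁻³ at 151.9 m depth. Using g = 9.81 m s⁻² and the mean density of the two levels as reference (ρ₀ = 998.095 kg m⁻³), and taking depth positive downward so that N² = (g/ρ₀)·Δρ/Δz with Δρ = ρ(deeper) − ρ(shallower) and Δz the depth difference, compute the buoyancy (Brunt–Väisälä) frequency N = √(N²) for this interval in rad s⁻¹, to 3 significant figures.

Δρ = 998.39 − 997.80 = 0.59 kg m⁻³ over Δz = 151.9 − 107.7 = 44.2 m.
N² = (9.81/998.095) × (0.59/44.2) = 1.3120 × 10⁻⁴ s⁻².
N = √(1.3120 × 10⁻⁴) = 0.011454 rad s⁻¹ ≈ 0.0115 rad s⁻¹.
Since Δρ > 0 the layer is stably stratified.

0.0115 rad s⁻¹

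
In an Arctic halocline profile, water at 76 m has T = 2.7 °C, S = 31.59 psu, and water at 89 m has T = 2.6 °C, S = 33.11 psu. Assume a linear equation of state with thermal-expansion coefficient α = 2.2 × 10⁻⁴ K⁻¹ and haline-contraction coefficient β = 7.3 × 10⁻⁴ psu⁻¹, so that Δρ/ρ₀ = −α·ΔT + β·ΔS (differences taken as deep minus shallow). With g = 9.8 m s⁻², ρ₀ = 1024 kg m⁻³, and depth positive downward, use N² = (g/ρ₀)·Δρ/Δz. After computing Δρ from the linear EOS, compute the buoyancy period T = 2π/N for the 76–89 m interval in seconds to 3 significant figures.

ΔT = -0.1 K, ΔS = +1.52 psu (deep − shallow).
Δρ/ρ₀ = −αΔT + βΔS = 2.20 × 10⁻⁵ + 1.1096 × 10⁻³ = 1.1316 × 10⁻³, so Δρ ≈ 1.159 kg m⁻³.
N² = (g/ρ₀)·Δρ/Δz = g·(Δρ/ρ₀)/Δz = 9.8 × 1.1316 × 10⁻³ / 13 = 8.5305 × 10⁻⁴ s⁻².
N = √(8.5305 × 10⁻⁴) = 0.029207 rad s⁻¹ → T = 2π/N = 215.13 s ≈ 215 s.

215 s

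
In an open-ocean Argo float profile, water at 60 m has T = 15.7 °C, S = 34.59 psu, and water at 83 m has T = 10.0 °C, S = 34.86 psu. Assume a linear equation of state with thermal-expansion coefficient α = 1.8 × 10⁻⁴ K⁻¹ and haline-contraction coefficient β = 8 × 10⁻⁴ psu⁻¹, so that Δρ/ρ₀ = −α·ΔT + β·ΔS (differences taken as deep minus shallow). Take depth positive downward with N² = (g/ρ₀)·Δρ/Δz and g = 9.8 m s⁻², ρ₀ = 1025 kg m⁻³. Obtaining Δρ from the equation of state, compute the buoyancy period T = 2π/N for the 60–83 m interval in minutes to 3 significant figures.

ΔT = -5.7 K, ΔS = +0.27 psu (deep − shallow).
Δρ/ρ₀ = −αΔT + βΔS = 1.026 × 10⁻³ + 2.16 × 10⁻⁴ = 1.242 × 10⁻³, so Δρ ≈ 1.273 kg m⁻³.
N² = (g/ρ₀)·Δρ/Δz = g·(Δρ/ρ₀)/Δz = 9.8 × 1.242 × 10⁻³ / 23 = 5.2920 × 10⁻⁴ s⁻².
N = √(5.2920 × 10⁻⁴) = 0.023004 rad s⁻¹ → T = 2π/N = 273.13 s = 4.5522 min ≈ 4.55 min.

4.55 min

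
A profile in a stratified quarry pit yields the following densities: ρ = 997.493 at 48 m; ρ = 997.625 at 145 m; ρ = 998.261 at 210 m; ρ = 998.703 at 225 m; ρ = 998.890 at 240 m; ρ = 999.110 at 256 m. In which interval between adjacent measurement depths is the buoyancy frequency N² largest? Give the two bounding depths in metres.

Compute the density gradient over each adjacent pair:
  48–145 m: Δρ/Δz = 0.132/97 = 1.4 × 10⁻³ kg m⁻⁴
  145–210 m: Δρ/Δz = 0.636/65 = 9.8 × 10⁻³ kg m⁻⁴
  210–225 m: Δρ/Δz = 0.442/15 = 0.029 kg m⁻⁴
  225–240 m: Δρ/Δz = 0.187/15 = 0.012 kg m⁻⁴
  240–256 m: Δρ/Δz = 0.220/16 = 0.014 kg m⁻⁴
The largest gradient is in the 210–225 m interval — the pycnocline.

210–225 m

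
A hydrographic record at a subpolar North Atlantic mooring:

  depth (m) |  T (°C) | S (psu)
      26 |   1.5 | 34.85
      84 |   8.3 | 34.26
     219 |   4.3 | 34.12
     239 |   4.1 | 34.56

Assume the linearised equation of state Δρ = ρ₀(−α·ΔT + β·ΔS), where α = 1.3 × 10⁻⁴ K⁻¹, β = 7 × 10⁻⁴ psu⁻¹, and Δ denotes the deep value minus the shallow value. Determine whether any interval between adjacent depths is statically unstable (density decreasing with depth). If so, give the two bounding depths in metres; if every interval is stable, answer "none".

26–84 m

Evaluate Δρ/ρ₀ = −αΔT + βΔS across each adjacent pair:
  26–84 m: −αΔT+βΔS = −(1.3 × 10⁻⁴)(+6.8)+(7 × 10⁻⁴)(-0.59) = -1.3 × 10⁻³ → UNSTABLE
  84–219 m: −αΔT+βΔS = −(1.3 × 10⁻⁴)(-4.0)+(7 × 10⁻⁴)(-0.14) = 4.2 × 10⁻⁴ → stable
  219–239 m: −αΔT+βΔS = −(1.3 × 10⁻⁴)(-0.2)+(7 × 10⁻⁴)(+0.44) = 3.3 × 10⁻⁴ → stable
The 26–84 m interval has Δρ < 0: lighter water underlies denser water.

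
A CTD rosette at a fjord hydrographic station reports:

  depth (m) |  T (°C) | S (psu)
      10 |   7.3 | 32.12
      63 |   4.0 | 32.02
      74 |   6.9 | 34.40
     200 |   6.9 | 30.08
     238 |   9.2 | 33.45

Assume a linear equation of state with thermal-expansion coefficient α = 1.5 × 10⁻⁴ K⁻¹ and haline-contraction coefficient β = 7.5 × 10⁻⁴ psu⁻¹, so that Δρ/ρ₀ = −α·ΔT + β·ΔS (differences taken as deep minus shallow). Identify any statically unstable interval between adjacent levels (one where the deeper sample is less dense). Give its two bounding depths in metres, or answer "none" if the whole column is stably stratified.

74–200 m

Evaluate Δρ/ρ₀ = −αΔT + βΔS across each adjacent pair:
  10–63 m: −αΔT+βΔS = −(1.5 × 10⁻⁴)(-3.3)+(7.5 × 10⁻⁴)(-0.10) = 4.2 × 10⁻⁴ → stable
  63–74 m: −αΔT+βΔS = −(1.5 × 10⁻⁴)(+2.9)+(7.5 × 10⁻⁴)(+2.38) = 1.4 × 10⁻³ → stable
  74–200 m: −αΔT+βΔS = −(1.5 × 10⁻⁴)(+0.0)+(7.5 × 10⁻⁴)(-4.32) = -3.2 × 10⁻³ → UNSTABLE
  200–238 m: −αΔT+βΔS = −(1.5 × 10⁻⁴)(+2.3)+(7.5 × 10⁻⁴)(+3.37) = 2.2 × 10⁻³ → stable
The 74–200 m interval has Δρ < 0: lighter water underlies denser water.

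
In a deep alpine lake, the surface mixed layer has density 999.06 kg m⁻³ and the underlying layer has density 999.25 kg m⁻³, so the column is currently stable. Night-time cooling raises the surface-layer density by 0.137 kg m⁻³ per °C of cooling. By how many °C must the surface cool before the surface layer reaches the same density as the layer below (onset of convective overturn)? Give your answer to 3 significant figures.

1.39 °C

Density deficit of the surface layer: 999.25 − 999.06 = 0.19 kg m⁻³.
Required change = 0.19 / 0.137 = 1.39 °C.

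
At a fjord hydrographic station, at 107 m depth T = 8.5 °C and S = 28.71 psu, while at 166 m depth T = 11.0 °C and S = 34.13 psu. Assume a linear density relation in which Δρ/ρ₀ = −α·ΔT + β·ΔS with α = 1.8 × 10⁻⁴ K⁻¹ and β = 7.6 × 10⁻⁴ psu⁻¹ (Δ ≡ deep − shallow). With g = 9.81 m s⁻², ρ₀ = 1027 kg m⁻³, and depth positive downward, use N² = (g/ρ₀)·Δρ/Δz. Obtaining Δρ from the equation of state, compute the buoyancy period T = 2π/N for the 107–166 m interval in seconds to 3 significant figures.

ΔT = +2.5 K, ΔS = +5.42 psu (deep − shallow).
Δρ/ρ₀ = −αΔT + βΔS = -4.50 × 10⁻⁴ + 4.1192 × 10⁻³ = 3.6692 × 10⁻³, so Δρ ≈ 3.768 kg m⁻³.
N² = (g/ρ₀)·Δρ/Δz = g·(Δρ/ρ₀)/Δz = 9.81 × 3.6692 × 10⁻³ / 59 = 6.1008 × 10⁻⁴ s⁻².
N = √(6.1008 × 10⁻⁴) = 0.024700 rad s⁻¹ → T = 2π/N = 254.38 s ≈ 254 s.

254 s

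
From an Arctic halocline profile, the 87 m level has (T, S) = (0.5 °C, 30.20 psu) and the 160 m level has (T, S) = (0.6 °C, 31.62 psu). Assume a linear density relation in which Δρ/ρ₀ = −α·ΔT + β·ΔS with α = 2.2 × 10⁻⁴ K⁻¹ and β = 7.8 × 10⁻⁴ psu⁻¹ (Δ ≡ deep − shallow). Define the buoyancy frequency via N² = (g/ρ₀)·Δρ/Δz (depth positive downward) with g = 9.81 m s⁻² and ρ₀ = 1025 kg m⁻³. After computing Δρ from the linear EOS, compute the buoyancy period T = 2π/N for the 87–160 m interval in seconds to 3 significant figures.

ΔT = +0.1 K, ΔS = +1.42 psu (deep − shallow).
Δρ/ρ₀ = −αΔT + βΔS = -2.20 × 10⁻⁵ + 1.1076 × 10⁻³ = 1.0856 × 10⁻³, so Δρ ≈ 1.113 kg m⁻³.
N² = (g/ρ₀)·Δρ/Δz = g·(Δρ/ρ₀)/Δz = 9.81 × 1.0856 × 10⁻³ / 73 = 1.4589 × 10⁻⁴ s⁻².
N = √(1.4589 × 10⁻⁴) = 0.012078 rad s⁻¹ → T = 2π/N = 520.22 s ≈ 520 s.

520 s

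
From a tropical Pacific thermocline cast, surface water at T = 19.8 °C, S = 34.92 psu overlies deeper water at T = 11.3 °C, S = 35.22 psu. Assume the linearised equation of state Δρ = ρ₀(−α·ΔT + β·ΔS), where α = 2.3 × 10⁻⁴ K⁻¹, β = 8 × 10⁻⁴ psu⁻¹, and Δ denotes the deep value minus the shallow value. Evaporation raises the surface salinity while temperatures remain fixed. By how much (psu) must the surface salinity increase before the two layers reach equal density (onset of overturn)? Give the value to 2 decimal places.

2.74 psu

Neutral buoyancy requires −α(T_deep − T_surf) + β(S_deep − S_surf′) = 0.
S_surf′ = S_deep − (α/β)·ΔT = 35.22 − (2.3 × 10⁻⁴/8 × 10⁻⁴)·(-8.5) = 37.6638 psu.
Increase required: 37.6638 − 34.92 = 2.7438 psu.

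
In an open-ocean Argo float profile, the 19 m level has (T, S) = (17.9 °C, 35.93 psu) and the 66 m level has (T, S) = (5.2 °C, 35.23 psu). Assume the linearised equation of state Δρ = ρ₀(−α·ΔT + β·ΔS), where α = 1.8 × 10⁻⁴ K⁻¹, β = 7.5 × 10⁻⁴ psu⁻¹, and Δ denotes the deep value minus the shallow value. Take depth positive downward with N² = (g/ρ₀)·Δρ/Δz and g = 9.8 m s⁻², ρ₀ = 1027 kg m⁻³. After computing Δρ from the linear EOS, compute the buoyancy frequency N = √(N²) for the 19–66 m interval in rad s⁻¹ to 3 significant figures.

0.0192 rad s⁻¹

ΔT = -12.7 K, ΔS = -0.70 psu (deep − shallow).
Δρ/ρ₀ = −αΔT + βΔS = 2.286 × 10⁻³ − 5.25 × 10⁻⁴ = 1.761 × 10⁻³, so Δρ ≈ 1.809 kg m⁻³.
N² = (g/ρ₀)·Δρ/Δz = g·(Δρ/ρ₀)/Δz = 9.8 × 1.761 × 10⁻³ / 47 = 3.6719 × 10⁻⁴ s⁻².
N = √(3.6719 × 10⁻⁴) = 0.019162 rad s⁻¹ ≈ 0.0192 rad s⁻¹.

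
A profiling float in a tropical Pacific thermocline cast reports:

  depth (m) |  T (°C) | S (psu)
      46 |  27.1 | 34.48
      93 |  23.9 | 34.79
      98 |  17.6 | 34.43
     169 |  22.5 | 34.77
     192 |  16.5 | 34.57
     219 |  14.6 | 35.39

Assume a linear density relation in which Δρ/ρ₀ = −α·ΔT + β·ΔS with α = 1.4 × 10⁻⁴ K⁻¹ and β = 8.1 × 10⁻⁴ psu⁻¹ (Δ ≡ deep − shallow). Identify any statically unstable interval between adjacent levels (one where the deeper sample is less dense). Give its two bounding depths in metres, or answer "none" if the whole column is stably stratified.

98–169 m

Evaluate Δρ/ρ₀ = −αΔT + βΔS across each adjacent pair:
  46–93 m: −αΔT+βΔS = −(1.4 × 10⁻⁴)(-3.2)+(8.1 × 10⁻⁴)(+0.31) = 7.0 × 10⁻⁴ → stable
  93–98 m: −αΔT+βΔS = −(1.4 × 10⁻⁴)(-6.3)+(8.1 × 10⁻⁴)(-0.36) = 5.9 × 10⁻⁴ → stable
  98–169 m: −αΔT+βΔS = −(1.4 × 10⁻⁴)(+4.9)+(8.1 × 10⁻⁴)(+0.34) = -4.1 × 10⁻⁴ → UNSTABLE
  169–192 m: −αΔT+βΔS = −(1.4 × 10⁻⁴)(-6.0)+(8.1 × 10⁻⁴)(-0.20) = 6.8 × 10⁻⁴ → stable
  192–219 m: −αΔT+βΔS = −(1.4 × 10⁻⁴)(-1.9)+(8.1 × 10⁻⁴)(+0.82) = 9.3 × 10⁻⁴ → stable
The 98–169 m interval has Δρ < 0: lighter water underlies denser water.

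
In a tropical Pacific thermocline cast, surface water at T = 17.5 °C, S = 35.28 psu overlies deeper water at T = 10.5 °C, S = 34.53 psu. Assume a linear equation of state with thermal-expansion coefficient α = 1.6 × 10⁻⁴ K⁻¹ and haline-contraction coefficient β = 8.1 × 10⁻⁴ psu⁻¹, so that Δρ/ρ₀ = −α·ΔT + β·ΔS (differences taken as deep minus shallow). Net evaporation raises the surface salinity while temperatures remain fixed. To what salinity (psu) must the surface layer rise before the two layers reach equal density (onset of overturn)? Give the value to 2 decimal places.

Neutral buoyancy requires −α(T_deep − T_surf) + β(S_deep − S_surf′) = 0.
S_surf′ = S_deep − (α/β)·ΔT = 34.53 − (1.6 × 10⁻⁴/8.1 × 10⁻⁴)·(-7.0) = 35.9127 psu.
Increase required: 35.9127 − 35.28 = 0.6327 psu.

35.91 psu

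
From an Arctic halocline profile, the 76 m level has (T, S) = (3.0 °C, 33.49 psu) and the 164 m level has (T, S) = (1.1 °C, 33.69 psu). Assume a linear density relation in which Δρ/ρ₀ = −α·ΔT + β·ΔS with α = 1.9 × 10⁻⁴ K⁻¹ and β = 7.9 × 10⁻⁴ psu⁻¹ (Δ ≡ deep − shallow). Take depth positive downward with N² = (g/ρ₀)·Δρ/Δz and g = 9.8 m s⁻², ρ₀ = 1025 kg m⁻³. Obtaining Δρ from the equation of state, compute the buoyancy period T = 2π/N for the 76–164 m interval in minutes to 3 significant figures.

ΔT = -1.9 K, ΔS = +0.20 psu (deep − shallow).
Δρ/ρ₀ = −αΔT + βΔS = 3.61 × 10⁻⁴ + 1.58 × 10⁻⁴ = 5.19 × 10⁻⁴, so Δρ ≈ 0.5320 kg m⁻³.
N² = (g/ρ₀)·Δρ/Δz = g·(Δρ/ρ₀)/Δz = 9.8 × 5.19 × 10⁻⁴ / 88 = 5.7798 × 10⁻⁵ s⁻².
N = √(5.7798 × 10⁻⁵) = 7.6025 × 10⁻³ rad s⁻¹ → T = 2π/N = 826.46 s = 13.774 min ≈ 13.8 min.

13.8 min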